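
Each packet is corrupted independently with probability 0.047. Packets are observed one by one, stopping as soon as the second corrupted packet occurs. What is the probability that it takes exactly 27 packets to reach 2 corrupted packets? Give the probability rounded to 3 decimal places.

Y = trial on which the second success occurs; negative binomial, r=2, p=0.047.
P(Y=27) = C(26,1) · p^2 · (1−p)^25
= 26 · 0.002209 · 0.30014 = 0.01724

0.017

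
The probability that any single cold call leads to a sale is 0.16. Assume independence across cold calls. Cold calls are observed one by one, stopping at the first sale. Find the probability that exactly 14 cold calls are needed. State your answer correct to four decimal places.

Geometric (trials to first success), p = 0.16.
P(Y = 14) = (1−p)^13 · p = 0.10366 · 0.16 = 0.016586

0.0166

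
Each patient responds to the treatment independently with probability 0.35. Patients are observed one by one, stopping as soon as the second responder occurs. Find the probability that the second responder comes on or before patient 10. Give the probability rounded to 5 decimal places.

0.91405

Finishing within 10 patients ⇔ at least 2 successes in the first 10. With X ~ Binomial(10, 0.35), P(Y ≤ 10) = 1 − P(X ≤ 1).
  k=0: C(10,0)·0.35^0·0.65^10 = 0.0134627
  k=1: C(10,1)·0.35^1·0.65^9 = 0.0724917
1 − 0.0859544 = 0.9140456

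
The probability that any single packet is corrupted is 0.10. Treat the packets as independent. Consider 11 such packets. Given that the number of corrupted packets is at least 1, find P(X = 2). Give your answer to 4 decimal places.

X ~ Binomial(11, 0.10). Want P(X=2 | X≥1) = P(X=2) / P(X≥1).
P(X=2) = C(11,2)·0.10^2·0.90^9 = 0.213081
P(X≥1) = 1 − 0.313811 = 0.686189
Ratio = 0.213081 / 0.686189 = 0.310528

0.3105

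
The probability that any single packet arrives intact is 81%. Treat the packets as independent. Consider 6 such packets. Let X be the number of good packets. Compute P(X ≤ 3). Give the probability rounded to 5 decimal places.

X ~ Binomial(6, 0.81); P(X ≤ 3) = Σ C(6,k) p^k (1−p)^(6−k) over k:
  k=0: C(6,0)·0.81^0·0.19^6 = 0.0000470
  k=1: C(6,1)·0.81^1·0.19^5 = 0.0012034
  k=2: C(6,2)·0.81^2·0.19^4 = 0.0128255
  k=3: C(6,3)·0.81^3·0.19^3 = 0.0729031
Total = 0.0869790

0.08698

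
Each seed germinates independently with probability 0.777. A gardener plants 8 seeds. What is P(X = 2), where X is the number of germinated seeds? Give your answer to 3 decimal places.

0.002

X ~ Binomial(n=8, p=0.777).
P(X=2) = C(8,2) · p^2 · (1−p)^6
= 28 · 0.60373 · 0.00012298 = 0.00208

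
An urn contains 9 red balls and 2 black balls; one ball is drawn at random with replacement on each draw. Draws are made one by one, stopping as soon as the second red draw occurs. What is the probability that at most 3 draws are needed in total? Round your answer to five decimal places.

Finishing within 3 draws ⇔ at least 2 successes in the first 3. With X ~ Binomial(3, 0.818182), P(Y ≤ 3) = 1 − P(X ≤ 1).
  k=0: C(3,0)·0.818182^0·0.181818^3 = 0.0060105
  k=1: C(3,1)·0.818182^1·0.181818^2 = 0.0811420
1 − 0.0871525 = 0.9128475

0.91285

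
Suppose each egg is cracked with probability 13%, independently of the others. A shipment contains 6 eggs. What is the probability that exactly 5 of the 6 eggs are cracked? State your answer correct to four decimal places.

0.0002

X ~ Binomial(n=6, p=0.13).
P(X=5) = C(6,5) · p^5 · (1−p)^1
= 6 · 3.7129e-05 · 0.87 = 0.000194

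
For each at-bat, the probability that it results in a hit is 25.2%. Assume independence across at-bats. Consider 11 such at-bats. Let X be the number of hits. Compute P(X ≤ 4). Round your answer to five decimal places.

X ~ Binomial(11, 0.252); P(X ≤ 4) = Σ C(11,k) p^k (1−p)^(11−k) over k:
  k=0: C(11,0)·0.252^0·0.748^11 = 0.0410126
  k=1: C(11,1)·0.252^1·0.748^10 = 0.1519880
  k=2: C(11,2)·0.252^2·0.748^9 = 0.2560225
  k=3: C(11,3)·0.252^3·0.748^8 = 0.2587607
  k=4: C(11,4)·0.252^4·0.748^7 = 0.1743521
Total = 0.8821360

0.88214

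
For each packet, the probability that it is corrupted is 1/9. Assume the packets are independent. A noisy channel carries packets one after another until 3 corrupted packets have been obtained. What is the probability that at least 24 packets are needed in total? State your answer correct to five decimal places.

0.52137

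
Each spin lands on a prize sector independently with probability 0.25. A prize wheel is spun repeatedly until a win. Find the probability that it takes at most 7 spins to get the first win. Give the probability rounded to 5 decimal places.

0.86652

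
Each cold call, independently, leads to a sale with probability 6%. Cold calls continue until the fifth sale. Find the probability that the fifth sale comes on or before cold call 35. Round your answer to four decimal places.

0.0563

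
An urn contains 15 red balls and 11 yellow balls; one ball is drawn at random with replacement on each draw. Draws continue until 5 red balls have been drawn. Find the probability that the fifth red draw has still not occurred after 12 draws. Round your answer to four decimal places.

0.0792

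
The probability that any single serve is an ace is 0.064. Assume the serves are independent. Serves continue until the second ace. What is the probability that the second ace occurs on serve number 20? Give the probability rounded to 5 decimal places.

0.02366

Y = trial on which the second success occurs; negative binomial, r=2, p=0.064.
P(Y=20) = C(19,1) · p^2 · (1−p)^18
= 19 · 0.004096 · 0.30406 = 0.0236635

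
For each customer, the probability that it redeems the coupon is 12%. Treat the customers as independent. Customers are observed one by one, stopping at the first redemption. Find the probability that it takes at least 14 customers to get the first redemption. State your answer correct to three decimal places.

0.190

Y = number of customers to the first success; geometric, p = 0.12.
P(Y > 13) = P(first 13 all fail) = (1−p)^13 = 0.18979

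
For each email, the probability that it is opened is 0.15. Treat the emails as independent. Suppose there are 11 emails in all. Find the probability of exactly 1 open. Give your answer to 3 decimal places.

0.325

X ~ Binomial(n=11, p=0.15).
P(X=1) = C(11,1) · p^1 · (1−p)^10
= 11 · 0.15 · 0.19687 = 0.32484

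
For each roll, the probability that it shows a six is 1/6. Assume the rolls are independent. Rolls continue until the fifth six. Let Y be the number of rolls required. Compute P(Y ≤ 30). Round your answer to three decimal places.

0.576

Finishing within 30 rolls ⇔ at least 5 successes in the first 30. With X ~ Binomial(30, 0.166667), P(Y ≤ 30) = 1 − P(X ≤ 4).
  k=0: C(30,0)·0.166667^0·0.833333^30 = 0.00421
  k=1: C(30,1)·0.166667^1·0.833333^29 = 0.02528
  k=2: C(30,2)·0.166667^2·0.833333^28 = 0.07330
  k=3: C(30,3)·0.166667^3·0.833333^27 = 0.13683
  k=4: C(30,4)·0.166667^4·0.833333^26 = 0.18472
1 − 0.42434 = 0.57566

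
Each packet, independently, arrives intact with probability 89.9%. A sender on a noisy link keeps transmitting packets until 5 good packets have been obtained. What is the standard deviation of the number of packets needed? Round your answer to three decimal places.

Y = total packets until the fifth success; negative binomial with r=5, p=0.899.
SD(Y) = √[r(1−p)/p²] = √(0.62484) = 0.79047

0.790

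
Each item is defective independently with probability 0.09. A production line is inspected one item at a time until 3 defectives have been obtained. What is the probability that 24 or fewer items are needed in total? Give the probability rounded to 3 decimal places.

0.368

Finishing within 24 items ⇔ at least 3 successes in the first 24. With X ~ Binomial(24, 0.09), P(Y ≤ 24) = 1 − P(X ≤ 2).
  k=0: C(24,0)·0.09^0·0.91^24 = 0.10399
  k=1: C(24,1)·0.09^1·0.91^23 = 0.24683
  k=2: C(24,2)·0.09^2·0.91^22 = 0.28074
1 − 0.63157 = 0.36843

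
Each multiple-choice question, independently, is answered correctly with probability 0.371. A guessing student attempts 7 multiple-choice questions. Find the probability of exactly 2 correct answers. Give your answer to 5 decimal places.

0.28459

X ~ Binomial(n=7, p=0.371).
P(X=2) = C(7,2) · p^2 · (1−p)^5
= 21 · 0.13764 · 0.098459 = 0.2845905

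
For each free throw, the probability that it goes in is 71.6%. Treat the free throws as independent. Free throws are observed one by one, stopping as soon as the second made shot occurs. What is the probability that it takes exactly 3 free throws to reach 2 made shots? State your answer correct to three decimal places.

Y = trial on which the second success occurs; negative binomial, r=2, p=0.716.
P(Y=3) = C(2,1) · p^2 · (1−p)^1
= 2 · 0.51266 · 0.284 = 0.29119

0.291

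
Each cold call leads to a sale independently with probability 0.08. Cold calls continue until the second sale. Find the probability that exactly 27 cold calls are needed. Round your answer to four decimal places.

Y = trial on which the second success occurs; negative binomial, r=2, p=0.08.
P(Y=27) = C(26,1) · p^2 · (1−p)^25
= 26 · 0.0064 · 0.12436 = 0.020694

0.0207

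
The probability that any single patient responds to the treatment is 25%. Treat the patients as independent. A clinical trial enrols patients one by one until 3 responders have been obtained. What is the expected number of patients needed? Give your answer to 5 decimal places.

Y = total patients until the third success; negative binomial with r=3, p=0.25.
E[Y] = r / p = 3 / 0.25 = 12.0000000

12.00000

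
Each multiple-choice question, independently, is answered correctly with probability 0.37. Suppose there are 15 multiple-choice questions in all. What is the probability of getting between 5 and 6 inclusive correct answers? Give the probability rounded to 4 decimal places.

0.4059

X ~ Binomial(15, 0.37); P(5 ≤ X ≤ 6) = Σ C(15,k) p^k (1−p)^(15−k) over k:
  k=5: C(15,5)·0.37^5·0.63^10 = 0.205102
  k=6: C(15,6)·0.37^6·0.63^9 = 0.200761
Total = 0.405863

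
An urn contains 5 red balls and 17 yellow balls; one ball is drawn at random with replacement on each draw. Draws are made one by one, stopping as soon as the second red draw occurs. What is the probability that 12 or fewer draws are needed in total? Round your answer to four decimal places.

0.7947

Finishing within 12 draws ⇔ at least 2 successes in the first 12. With X ~ Binomial(12, 0.227273), P(Y ≤ 12) = 1 − P(X ≤ 1).
  k=0: C(12,0)·0.227273^0·0.772727^12 = 0.045323
  k=1: C(12,1)·0.227273^1·0.772727^11 = 0.159962
1 − 0.205285 = 0.794715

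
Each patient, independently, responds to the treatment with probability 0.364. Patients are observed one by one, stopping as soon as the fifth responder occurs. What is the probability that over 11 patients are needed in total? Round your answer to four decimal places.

Needing more than 11 patients ⇔ fewer than 5 successes in the first 11. With X ~ Binomial(11, 0.364), P(Y > 11) = P(X ≤ 4).
  k=0: C(11,0)·0.364^0·0.636^11 = 0.006887
  k=1: C(11,1)·0.364^1·0.636^10 = 0.043358
  k=2: C(11,2)·0.364^2·0.636^9 = 0.124074
  k=3: C(11,3)·0.364^3·0.636^8 = 0.213032
  k=4: C(11,4)·0.364^4·0.636^7 = 0.243848
P(X ≤ 4) = 0.631198

0.6312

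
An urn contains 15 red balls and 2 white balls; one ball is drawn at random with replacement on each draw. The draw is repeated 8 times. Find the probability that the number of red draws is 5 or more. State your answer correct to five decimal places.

X ~ Binomial(8, 0.882353); P(X ≥ 5) = Σ C(8,k) p^k (1−p)^(8−k) over k:
  k=5: C(8,5)·0.882353^5·0.117647^3 = 0.0487689
  k=6: C(8,6)·0.882353^6·0.117647^2 = 0.1828834
  k=7: C(8,7)·0.882353^7·0.117647^1 = 0.3918929
  k=8: C(8,8)·0.882353^8·0.117647^0 = 0.3673996
Total = 0.9909448

0.99094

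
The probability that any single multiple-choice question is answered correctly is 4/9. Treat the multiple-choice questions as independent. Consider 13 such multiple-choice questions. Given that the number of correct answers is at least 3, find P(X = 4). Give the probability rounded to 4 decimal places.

0.1449

X ~ Binomial(13, 0.444444). Want P(X=4 | X≥3) = P(X=4) / P(X≥3).
P(X=4) = C(13,4)·0.444444^4·0.555556^9 = 0.140645
P(X≥3) = 1 − 0.000480 − 0.004994 − 0.023974 = 0.970552
Ratio = 0.140645 / 0.970552 = 0.144912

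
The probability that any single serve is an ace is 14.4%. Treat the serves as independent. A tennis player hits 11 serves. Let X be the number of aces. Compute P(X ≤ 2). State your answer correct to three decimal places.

X ~ Binomial(11, 0.144); P(X ≤ 2) = Σ C(11,k) p^k (1−p)^(11−k) over k:
  k=0: C(11,0)·0.144^0·0.856^11 = 0.18081
  k=1: C(11,1)·0.144^1·0.856^10 = 0.33457
  k=2: C(11,2)·0.144^2·0.856^9 = 0.28142
Total = 0.79680

0.797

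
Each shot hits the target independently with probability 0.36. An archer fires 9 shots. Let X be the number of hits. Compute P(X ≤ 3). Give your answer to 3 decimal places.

0.584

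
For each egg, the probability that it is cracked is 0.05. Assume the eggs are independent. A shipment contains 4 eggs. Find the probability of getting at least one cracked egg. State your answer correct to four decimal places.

P(at least one) = 1 − P(none) = 1 − (1 − 0.05)^4
= 1 − 0.814506 = 0.185494

0.1855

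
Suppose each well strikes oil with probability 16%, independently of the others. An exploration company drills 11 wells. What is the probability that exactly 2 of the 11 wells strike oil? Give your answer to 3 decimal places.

0.293

X ~ Binomial(n=11, p=0.16).
P(X=2) = C(11,2) · p^2 · (1−p)^9
= 55 · 0.0256 · 0.20822 = 0.29317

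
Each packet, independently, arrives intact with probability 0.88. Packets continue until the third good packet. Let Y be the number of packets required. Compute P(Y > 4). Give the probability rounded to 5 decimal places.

Needing more than 4 packets ⇔ fewer than 3 successes in the first 4. With X ~ Binomial(4, 0.88), P(Y > 4) = P(X ≤ 2).
  k=0: C(4,0)·0.88^0·0.12^4 = 0.0002074
  k=1: C(4,1)·0.88^1·0.12^3 = 0.0060826
  k=2: C(4,2)·0.88^2·0.12^2 = 0.0669082
P(X ≤ 2) = 0.0731981

0.07320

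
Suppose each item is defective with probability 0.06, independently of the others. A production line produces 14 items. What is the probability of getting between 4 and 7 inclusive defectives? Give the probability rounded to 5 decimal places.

X ~ Binomial(14, 0.06); P(4 ≤ X ≤ 7) = Σ C(14,k) p^k (1−p)^(14−k) over k:
  k=4: C(14,4)·0.06^4·0.94^10 = 0.0069874
  k=5: C(14,5)·0.06^5·0.94^9 = 0.0008920
  k=6: C(14,6)·0.06^6·0.94^8 = 0.0000854
  k=7: C(14,7)·0.06^7·0.94^7 = 0.0000062
Total = 0.0079711

0.00797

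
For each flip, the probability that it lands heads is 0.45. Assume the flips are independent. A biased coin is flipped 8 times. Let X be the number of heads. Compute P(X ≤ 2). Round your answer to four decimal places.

X ~ Binomial(8, 0.45); P(X ≤ 2) = Σ C(8,k) p^k (1−p)^(8−k) over k:
  k=0: C(8,0)·0.45^0·0.55^8 = 0.008373
  k=1: C(8,1)·0.45^1·0.55^7 = 0.054808
  k=2: C(8,2)·0.45^2·0.55^6 = 0.156949
Total = 0.220130

0.2201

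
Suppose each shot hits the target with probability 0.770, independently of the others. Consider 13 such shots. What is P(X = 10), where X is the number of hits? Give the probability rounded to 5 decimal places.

0.25495

X ~ Binomial(n=13, p=0.77).
P(X=10) = C(13,10) · p^10 · (1−p)^3
= 286 · 0.073267 · 0.012167 = 0.2549510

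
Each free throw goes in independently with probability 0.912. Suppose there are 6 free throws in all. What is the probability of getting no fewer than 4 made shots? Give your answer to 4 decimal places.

0.9889

X ~ Binomial(6, 0.912); P(X ≥ 4) = Σ C(6,k) p^k (1−p)^(6−k) over k:
  k=4: C(6,4)·0.912^4·0.088^2 = 0.080359
  k=5: C(6,5)·0.912^5·0.088^1 = 0.333126
  k=6: C(6,6)·0.912^6·0.088^0 = 0.575399
Total = 0.988884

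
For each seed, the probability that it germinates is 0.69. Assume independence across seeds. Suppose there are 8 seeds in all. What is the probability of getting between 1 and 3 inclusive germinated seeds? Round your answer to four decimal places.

0.0660

X ~ Binomial(8, 0.69); P(1 ≤ X ≤ 3) = Σ C(8,k) p^k (1−p)^(8−k) over k:
  k=1: C(8,1)·0.69^1·0.31^7 = 0.001519
  k=2: C(8,2)·0.69^2·0.31^6 = 0.011831
  k=3: C(8,3)·0.69^3·0.31^5 = 0.052668
Total = 0.066017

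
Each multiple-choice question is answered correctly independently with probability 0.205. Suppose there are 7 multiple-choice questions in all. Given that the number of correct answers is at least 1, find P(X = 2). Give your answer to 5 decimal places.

0.35064

X ~ Binomial(7, 0.205). Want P(X=2 | X≥1) = P(X=2) / P(X≥1).
P(X=2) = C(7,2)·0.205^2·0.795^5 = 0.2802610
P(X≥1) = 1 − 0.2007104 = 0.7992896
Ratio = 0.2802610 / 0.7992896 = 0.3506376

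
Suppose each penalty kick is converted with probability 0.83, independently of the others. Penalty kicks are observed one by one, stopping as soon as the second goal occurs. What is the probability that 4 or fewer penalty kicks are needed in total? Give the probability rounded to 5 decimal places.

Finishing within 4 penalty kicks ⇔ at least 2 successes in the first 4. With X ~ Binomial(4, 0.83), P(Y ≤ 4) = 1 − P(X ≤ 1).
  k=0: C(4,0)·0.83^0·0.17^4 = 0.0008352
  k=1: C(4,1)·0.83^1·0.17^3 = 0.0163112
1 − 0.0171464 = 0.9828536

0.98285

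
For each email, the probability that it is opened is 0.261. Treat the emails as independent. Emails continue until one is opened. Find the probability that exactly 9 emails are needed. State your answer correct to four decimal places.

0.0232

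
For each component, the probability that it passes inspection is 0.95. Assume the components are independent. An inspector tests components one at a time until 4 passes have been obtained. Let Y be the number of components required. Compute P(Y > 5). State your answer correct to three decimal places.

0.023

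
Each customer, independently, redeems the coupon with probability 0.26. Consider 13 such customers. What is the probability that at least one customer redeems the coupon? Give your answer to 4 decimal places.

0.9800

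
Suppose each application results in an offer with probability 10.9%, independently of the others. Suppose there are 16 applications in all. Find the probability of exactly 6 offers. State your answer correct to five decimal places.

0.00424

X ~ Binomial(n=16, p=0.109).
P(X=6) = C(16,6) · p^6 · (1−p)^10
= 8008 · 1.6771e-06 · 0.31534 = 0.0042351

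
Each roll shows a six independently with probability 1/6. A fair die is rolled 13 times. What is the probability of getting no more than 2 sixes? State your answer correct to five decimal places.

0.62808

X ~ Binomial(13, 0.166667); P(X ≤ 2) = Σ C(13,k) p^k (1−p)^(13−k) over k:
  k=0: C(13,0)·0.166667^0·0.833333^13 = 0.0934639
  k=1: C(13,1)·0.166667^1·0.833333^12 = 0.2430061
  k=2: C(13,2)·0.166667^2·0.833333^11 = 0.2916073
Total = 0.6280773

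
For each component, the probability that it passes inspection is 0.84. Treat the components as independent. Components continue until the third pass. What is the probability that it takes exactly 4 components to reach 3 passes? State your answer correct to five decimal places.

Y = trial on which the third success occurs; negative binomial, r=3, p=0.84.
P(Y=4) = C(3,2) · p^3 · (1−p)^1
= 3 · 0.5927 · 0.16 = 0.2844979

0.28450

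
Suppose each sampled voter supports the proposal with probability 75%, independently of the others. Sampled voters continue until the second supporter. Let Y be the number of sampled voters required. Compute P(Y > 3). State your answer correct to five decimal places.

Needing more than 3 sampled voters ⇔ fewer than 2 successes in the first 3. With X ~ Binomial(3, 0.75), P(Y > 3) = P(X ≤ 1).
  k=0: C(3,0)·0.75^0·0.25^3 = 0.0156250
  k=1: C(3,1)·0.75^1·0.25^2 = 0.1406250
P(X ≤ 1) = 0.1562500

0.15625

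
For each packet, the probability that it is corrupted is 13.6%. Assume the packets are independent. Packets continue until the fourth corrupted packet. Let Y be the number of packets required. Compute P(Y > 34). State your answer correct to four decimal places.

Needing more than 34 packets ⇔ fewer than 4 successes in the first 34. With X ~ Binomial(34, 0.136), P(Y > 34) = P(X ≤ 3).
  k=0: C(34,0)·0.136^0·0.864^34 = 0.006942
  k=1: C(34,1)·0.136^1·0.864^33 = 0.037151
  k=2: C(34,2)·0.136^2·0.864^32 = 0.096490
  k=3: C(34,3)·0.136^3·0.864^31 = 0.162007
P(X ≤ 3) = 0.302590

0.3026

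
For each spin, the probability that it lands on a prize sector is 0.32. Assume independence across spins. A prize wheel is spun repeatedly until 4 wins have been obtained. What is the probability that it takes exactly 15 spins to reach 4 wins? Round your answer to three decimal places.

0.055

Y = trial on which the fourth success occurs; negative binomial, r=4, p=0.32.
P(Y=15) = C(14,3) · p^4 · (1−p)^11
= 364 · 0.010486 · 0.014375 = 0.05487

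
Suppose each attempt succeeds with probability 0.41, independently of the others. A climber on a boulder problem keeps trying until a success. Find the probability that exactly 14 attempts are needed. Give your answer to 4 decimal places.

0.0004

Geometric (trials to first success), p = 0.41.
P(Y = 14) = (1−p)^13 · p = 0.0010497 · 0.41 = 0.000430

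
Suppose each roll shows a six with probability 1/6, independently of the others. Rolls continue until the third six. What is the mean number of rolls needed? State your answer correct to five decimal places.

18.00000

Y = total rolls until the third success; negative binomial with r=3, p=0.166667.
E[Y] = r / p = 3 / 0.166667 = 18.0000000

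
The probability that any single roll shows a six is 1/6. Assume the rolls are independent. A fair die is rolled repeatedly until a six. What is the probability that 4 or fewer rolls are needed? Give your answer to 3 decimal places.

0.518

Y = number of rolls to the first success; geometric, p = 0.166667.
P(Y ≤ 4) = 1 − (1−p)^4 = 1 − 0.48225 = 0.51775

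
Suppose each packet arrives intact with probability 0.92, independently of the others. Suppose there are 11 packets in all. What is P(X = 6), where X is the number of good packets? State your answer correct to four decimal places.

0.0009

X ~ Binomial(n=11, p=0.92).
P(X=6) = C(11,6) · p^6 · (1−p)^5
= 462 · 0.60636 · 3.2768e-06 = 0.000918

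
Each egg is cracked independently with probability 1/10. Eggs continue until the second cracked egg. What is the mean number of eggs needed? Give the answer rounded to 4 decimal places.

Y = total eggs until the second success; negative binomial with r=2, p=0.10.
E[Y] = r / p = 2 / 0.10 = 20.000000

20.0000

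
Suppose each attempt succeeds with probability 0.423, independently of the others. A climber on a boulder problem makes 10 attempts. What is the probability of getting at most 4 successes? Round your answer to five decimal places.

X ~ Binomial(10, 0.423); P(X ≤ 4) = Σ C(10,k) p^k (1−p)^(10−k) over k:
  k=0: C(10,0)·0.423^0·0.577^10 = 0.0040903
  k=1: C(10,1)·0.423^1·0.577^9 = 0.0299863
  k=2: C(10,2)·0.423^2·0.577^8 = 0.0989236
  k=3: C(10,3)·0.423^3·0.577^7 = 0.1933896
  k=4: C(10,4)·0.423^4·0.577^6 = 0.2481051
Total = 0.5744948

0.57449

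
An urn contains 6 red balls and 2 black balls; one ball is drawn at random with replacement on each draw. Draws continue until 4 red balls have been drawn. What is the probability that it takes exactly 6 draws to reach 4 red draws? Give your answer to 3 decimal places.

0.198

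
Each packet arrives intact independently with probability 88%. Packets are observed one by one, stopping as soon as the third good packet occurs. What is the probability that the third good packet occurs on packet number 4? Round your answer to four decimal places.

0.2453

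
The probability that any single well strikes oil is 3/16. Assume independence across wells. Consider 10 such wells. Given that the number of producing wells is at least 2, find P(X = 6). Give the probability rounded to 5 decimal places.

0.00679

X ~ Binomial(10, 0.1875). Want P(X=6 | X≥2) = P(X=6) / P(X≥2).
P(X=6) = C(10,6)·0.1875^6·0.8125^4 = 0.0039767
P(X≥2) = 1 − 0.1253816 − 0.2893421 = 0.5852764
Ratio = 0.0039767 / 0.5852764 = 0.0067945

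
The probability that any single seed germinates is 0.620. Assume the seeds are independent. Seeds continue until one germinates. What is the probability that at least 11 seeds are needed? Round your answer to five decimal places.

0.00006

Y = number of seeds to the first success; geometric, p = 0.62.
P(Y > 10) = P(first 10 all fail) = (1−p)^10 = 0.0000628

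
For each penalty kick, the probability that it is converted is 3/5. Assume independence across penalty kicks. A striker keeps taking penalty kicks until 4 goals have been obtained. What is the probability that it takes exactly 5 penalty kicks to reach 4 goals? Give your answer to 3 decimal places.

0.207

Y = trial on which the fourth success occurs; negative binomial, r=4, p=0.60.
P(Y=5) = C(4,3) · p^4 · (1−p)^1
= 4 · 0.1296 · 0.4 = 0.20736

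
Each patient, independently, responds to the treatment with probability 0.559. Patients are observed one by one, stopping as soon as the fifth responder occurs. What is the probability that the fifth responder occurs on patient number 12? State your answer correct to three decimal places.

0.058

Y = trial on which the fifth success occurs; negative binomial, r=5, p=0.559.
P(Y=12) = C(11,4) · p^5 · (1−p)^7
= 330 · 0.054583 · 0.0032439 = 0.05843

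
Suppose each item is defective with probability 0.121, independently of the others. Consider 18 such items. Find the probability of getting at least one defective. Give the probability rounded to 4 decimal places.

0.9019

P(at least one) = 1 − P(none) = 1 − (1 − 0.121)^18
= 1 − 0.098130 = 0.901870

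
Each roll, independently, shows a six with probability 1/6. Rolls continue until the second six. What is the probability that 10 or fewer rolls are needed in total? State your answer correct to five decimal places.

Finishing within 10 rolls ⇔ at least 2 successes in the first 10. With X ~ Binomial(10, 0.166667), P(Y ≤ 10) = 1 − P(X ≤ 1).
  k=0: C(10,0)·0.166667^0·0.833333^10 = 0.1615056
  k=1: C(10,1)·0.166667^1·0.833333^9 = 0.3230112
1 − 0.4845167 = 0.5154833

0.51548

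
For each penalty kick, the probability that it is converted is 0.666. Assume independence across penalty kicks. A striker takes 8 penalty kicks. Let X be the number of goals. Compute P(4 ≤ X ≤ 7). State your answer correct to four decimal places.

0.8727

X ~ Binomial(8, 0.666); P(4 ≤ X ≤ 7) = Σ C(8,k) p^k (1−p)^(8−k) over k:
  k=4: C(8,4)·0.666^4·0.334^4 = 0.171388
  k=5: C(8,5)·0.666^5·0.334^3 = 0.273400
  k=6: C(8,6)·0.666^6·0.334^2 = 0.272581
  k=7: C(8,7)·0.666^7·0.334^1 = 0.155294
Total = 0.872664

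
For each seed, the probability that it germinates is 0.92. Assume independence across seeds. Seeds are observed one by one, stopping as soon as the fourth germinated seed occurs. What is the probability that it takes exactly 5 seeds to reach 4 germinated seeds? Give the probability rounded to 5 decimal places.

0.22925

Y = trial on which the fourth success occurs; negative binomial, r=4, p=0.92.
P(Y=5) = C(4,3) · p^4 · (1−p)^1
= 4 · 0.71639 · 0.08 = 0.2292457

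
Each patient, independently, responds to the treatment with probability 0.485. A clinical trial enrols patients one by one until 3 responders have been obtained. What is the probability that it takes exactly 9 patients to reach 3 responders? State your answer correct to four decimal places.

0.0596

Y = trial on which the third success occurs; negative binomial, r=3, p=0.485.
P(Y=9) = C(8,2) · p^3 · (1−p)^6
= 28 · 0.11408 · 0.018657 = 0.059597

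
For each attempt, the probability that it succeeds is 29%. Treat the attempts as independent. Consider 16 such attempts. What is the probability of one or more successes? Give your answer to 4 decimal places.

P(at least one) = 1 − P(none) = 1 − (1 − 0.29)^16
= 1 − 0.004170 = 0.995830

0.9958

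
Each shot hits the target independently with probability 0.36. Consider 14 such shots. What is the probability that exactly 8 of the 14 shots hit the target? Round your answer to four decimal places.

X ~ Binomial(n=14, p=0.36).
P(X=8) = C(14,8) · p^8 · (1−p)^6
= 3003 · 0.00028211 · 0.068719 = 0.058218

0.0582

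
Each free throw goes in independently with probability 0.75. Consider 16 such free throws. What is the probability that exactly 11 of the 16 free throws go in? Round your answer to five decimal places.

0.18016

X ~ Binomial(n=16, p=0.75).
P(X=11) = C(16,11) · p^11 · (1−p)^5
= 4368 · 0.042235 · 0.00097656 = 0.1801593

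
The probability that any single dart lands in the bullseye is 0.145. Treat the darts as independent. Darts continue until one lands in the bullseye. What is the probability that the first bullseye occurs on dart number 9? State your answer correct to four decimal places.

Geometric (trials to first success), p = 0.145.
P(Y = 9) = (1−p)^8 · p = 0.28558 · 0.145 = 0.041409

0.0414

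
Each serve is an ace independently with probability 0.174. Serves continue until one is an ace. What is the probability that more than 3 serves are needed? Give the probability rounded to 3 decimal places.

0.564

Y = number of serves to the first success; geometric, p = 0.174.
P(Y > 3) = P(first 3 all fail) = (1−p)^3 = 0.56356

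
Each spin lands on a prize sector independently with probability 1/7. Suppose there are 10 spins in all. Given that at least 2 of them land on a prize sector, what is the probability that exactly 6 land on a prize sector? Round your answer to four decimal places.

0.0022

X ~ Binomial(10, 0.142857). Want P(X=6 | X≥2) = P(X=6) / P(X≥2).
P(X=6) = C(10,6)·0.142857^6·0.857143^4 = 0.000963
P(X≥2) = 1 − 0.214058 − 0.356764 = 0.429178
Ratio = 0.000963 / 0.429178 = 0.002245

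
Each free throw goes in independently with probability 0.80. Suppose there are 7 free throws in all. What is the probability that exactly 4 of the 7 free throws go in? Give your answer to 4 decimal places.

X ~ Binomial(n=7, p=0.80).
P(X=4) = C(7,4) · p^4 · (1−p)^3
= 35 · 0.4096 · 0.008 = 0.114688

0.1147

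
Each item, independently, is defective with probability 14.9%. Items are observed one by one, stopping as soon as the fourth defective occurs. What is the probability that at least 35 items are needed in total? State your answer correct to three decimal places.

0.233

Needing more than 34 items ⇔ fewer than 4 successes in the first 34. With X ~ Binomial(34, 0.149), P(Y > 34) = P(X ≤ 3).
  k=0: C(34,0)·0.149^0·0.851^34 = 0.00415
  k=1: C(34,1)·0.149^1·0.851^33 = 0.02468
  k=2: C(34,2)·0.149^2·0.851^32 = 0.07130
  k=3: C(34,3)·0.149^3·0.851^31 = 0.13316
P(X ≤ 3) = 0.23328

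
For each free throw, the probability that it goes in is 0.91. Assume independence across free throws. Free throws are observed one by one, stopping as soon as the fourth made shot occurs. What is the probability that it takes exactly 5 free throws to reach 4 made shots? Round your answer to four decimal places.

Y = trial on which the fourth success occurs; negative binomial, r=4, p=0.91.
P(Y=5) = C(4,3) · p^4 · (1−p)^1
= 4 · 0.68575 · 0.09 = 0.246870

0.2469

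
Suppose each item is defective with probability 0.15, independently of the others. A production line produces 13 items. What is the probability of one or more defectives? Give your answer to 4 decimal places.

0.8791

P(at least one) = 1 − P(none) = 1 − (1 − 0.15)^13
= 1 − 0.120905 = 0.879095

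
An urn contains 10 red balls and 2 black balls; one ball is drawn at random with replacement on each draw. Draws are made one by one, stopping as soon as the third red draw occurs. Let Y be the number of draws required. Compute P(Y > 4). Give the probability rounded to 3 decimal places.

Needing more than 4 draws ⇔ fewer than 3 successes in the first 4. With X ~ Binomial(4, 0.833333), P(Y > 4) = P(X ≤ 2).
  k=0: C(4,0)·0.833333^0·0.166667^4 = 0.00077
  k=1: C(4,1)·0.833333^1·0.166667^3 = 0.01543
  k=2: C(4,2)·0.833333^2·0.166667^2 = 0.11574
P(X ≤ 2) = 0.13194

0.132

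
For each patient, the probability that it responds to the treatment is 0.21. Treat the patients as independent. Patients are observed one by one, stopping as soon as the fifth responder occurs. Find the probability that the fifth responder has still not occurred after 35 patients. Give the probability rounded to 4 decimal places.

Needing more than 35 patients ⇔ fewer than 5 successes in the first 35. With X ~ Binomial(35, 0.21), P(Y > 35) = P(X ≤ 4).
  k=0: C(35,0)·0.21^0·0.79^35 = 0.000261
  k=1: C(35,1)·0.21^1·0.79^34 = 0.002430
  k=2: C(35,2)·0.21^2·0.79^33 = 0.010981
  k=3: C(35,3)·0.21^3·0.79^32 = 0.032110
  k=4: C(35,4)·0.21^4·0.79^31 = 0.068284
P(X ≤ 4) = 0.114066

0.1141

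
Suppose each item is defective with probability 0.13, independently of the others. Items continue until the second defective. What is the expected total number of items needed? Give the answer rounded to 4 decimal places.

Y = total items until the second success; negative binomial with r=2, p=0.13.
E[Y] = r / p = 2 / 0.13 = 15.384615

15.3846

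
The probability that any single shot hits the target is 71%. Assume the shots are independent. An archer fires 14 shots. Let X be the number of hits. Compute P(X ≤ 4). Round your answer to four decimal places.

0.0012

X ~ Binomial(14, 0.71); P(X ≤ 4) = Σ C(14,k) p^k (1−p)^(14−k) over k:
  k=0: C(14,0)·0.71^0·0.29^14 = 0.000000
  k=1: C(14,1)·0.71^1·0.29^13 = 0.000001
  k=2: C(14,2)·0.71^2·0.29^12 = 0.000016
  k=3: C(14,3)·0.71^3·0.29^11 = 0.000159
  k=4: C(14,4)·0.71^4·0.29^10 = 0.001070
Total = 0.001246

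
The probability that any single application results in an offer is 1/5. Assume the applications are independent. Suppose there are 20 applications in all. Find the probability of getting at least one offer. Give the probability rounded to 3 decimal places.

P(at least one) = 1 − P(none) = 1 − (1 − 0.20)^20
= 1 − 0.01153 = 0.98847

0.988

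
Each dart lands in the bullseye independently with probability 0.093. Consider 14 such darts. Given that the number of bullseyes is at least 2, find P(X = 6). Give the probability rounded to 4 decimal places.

0.0023

X ~ Binomial(14, 0.093). Want P(X=6 | X≥2) = P(X=6) / P(X≥2).
P(X=6) = C(14,6)·0.093^6·0.907^8 = 0.000890
P(X≥2) = 1 − 0.254978 − 0.366021 = 0.379002
Ratio = 0.000890 / 0.379002 = 0.002348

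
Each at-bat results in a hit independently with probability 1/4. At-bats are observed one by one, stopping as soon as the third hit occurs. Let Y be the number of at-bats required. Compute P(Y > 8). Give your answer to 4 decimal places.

0.6785

Needing more than 8 at-bats ⇔ fewer than 3 successes in the first 8. With X ~ Binomial(8, 0.25), P(Y > 8) = P(X ≤ 2).
  k=0: C(8,0)·0.25^0·0.75^8 = 0.100113
  k=1: C(8,1)·0.25^1·0.75^7 = 0.266968
  k=2: C(8,2)·0.25^2·0.75^6 = 0.311462
P(X ≤ 2) = 0.678543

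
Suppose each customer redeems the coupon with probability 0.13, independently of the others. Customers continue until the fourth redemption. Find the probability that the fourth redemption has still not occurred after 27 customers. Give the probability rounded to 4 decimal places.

0.5269

Needing more than 27 customers ⇔ fewer than 4 successes in the first 27. With X ~ Binomial(27, 0.13), P(Y > 27) = P(X ≤ 3).
  k=0: C(27,0)·0.13^0·0.87^27 = 0.023282
  k=1: C(27,1)·0.13^1·0.87^26 = 0.093931
  k=2: C(27,2)·0.13^2·0.87^25 = 0.182463
  k=3: C(27,3)·0.13^3·0.87^24 = 0.227205
P(X ≤ 3) = 0.526881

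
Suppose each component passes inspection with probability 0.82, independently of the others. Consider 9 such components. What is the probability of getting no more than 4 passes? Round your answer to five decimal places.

0.01250

X ~ Binomial(9, 0.82); P(X ≤ 4) = Σ C(9,k) p^k (1−p)^(9−k) over k:
  k=0: C(9,0)·0.82^0·0.18^9 = 0.0000002
  k=1: C(9,1)·0.82^1·0.18^8 = 0.0000081
  k=2: C(9,2)·0.82^2·0.18^7 = 0.0001482
  k=3: C(9,3)·0.82^3·0.18^6 = 0.0015753
  k=4: C(9,4)·0.82^4·0.18^5 = 0.0107644
Total = 0.0124962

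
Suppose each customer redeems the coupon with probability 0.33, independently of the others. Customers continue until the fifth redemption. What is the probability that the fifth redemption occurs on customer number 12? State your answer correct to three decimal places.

0.078

Y = trial on which the fifth success occurs; negative binomial, r=5, p=0.33.
P(Y=12) = C(11,4) · p^5 · (1−p)^7
= 330 · 0.0039135 · 0.060607 = 0.07827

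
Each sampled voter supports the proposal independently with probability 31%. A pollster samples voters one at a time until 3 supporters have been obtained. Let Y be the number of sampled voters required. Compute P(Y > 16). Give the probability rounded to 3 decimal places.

0.086

Needing more than 16 sampled voters ⇔ fewer than 3 successes in the first 16. With X ~ Binomial(16, 0.31), P(Y > 16) = P(X ≤ 2).
  k=0: C(16,0)·0.31^0·0.69^16 = 0.00264
  k=1: C(16,1)·0.31^1·0.69^15 = 0.01898
  k=2: C(16,2)·0.31^2·0.69^14 = 0.06394
P(X ≤ 2) = 0.08556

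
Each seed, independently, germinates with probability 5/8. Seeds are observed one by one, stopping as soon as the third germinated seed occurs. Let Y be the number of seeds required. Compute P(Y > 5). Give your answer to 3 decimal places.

0.275

Needing more than 5 seeds ⇔ fewer than 3 successes in the first 5. With X ~ Binomial(5, 0.625), P(Y > 5) = P(X ≤ 2).
  k=0: C(5,0)·0.625^0·0.375^5 = 0.00742
  k=1: C(5,1)·0.625^1·0.375^4 = 0.06180
  k=2: C(5,2)·0.625^2·0.375^3 = 0.20599
P(X ≤ 2) = 0.27521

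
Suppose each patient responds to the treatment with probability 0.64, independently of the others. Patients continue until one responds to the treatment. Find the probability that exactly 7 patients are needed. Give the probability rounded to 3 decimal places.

Geometric (trials to first success), p = 0.64.
P(Y = 7) = (1−p)^6 · p = 0.0021768 · 0.64 = 0.00139

0.001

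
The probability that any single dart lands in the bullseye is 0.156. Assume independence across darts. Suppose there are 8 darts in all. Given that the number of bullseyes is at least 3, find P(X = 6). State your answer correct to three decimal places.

X ~ Binomial(8, 0.156). Want P(X=6 | X≥3) = P(X=6) / P(X≥3).
P(X=6) = C(8,6)·0.156^6·0.844^2 = 0.00029
P(X≥3) = 1 − 0.25748 − 0.38073 − 0.24630 = 0.11550
Ratio = 0.00029 / 0.11550 = 0.00249

0.002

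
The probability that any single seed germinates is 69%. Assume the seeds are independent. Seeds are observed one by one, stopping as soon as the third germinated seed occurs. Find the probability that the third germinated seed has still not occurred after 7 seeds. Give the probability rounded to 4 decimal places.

0.0332

Needing more than 7 seeds ⇔ fewer than 3 successes in the first 7. With X ~ Binomial(7, 0.69), P(Y > 7) = P(X ≤ 2).
  k=0: C(7,0)·0.69^0·0.31^7 = 0.000275
  k=1: C(7,1)·0.69^1·0.31^6 = 0.004287
  k=2: C(7,2)·0.69^2·0.31^5 = 0.028624
P(X ≤ 2) = 0.033185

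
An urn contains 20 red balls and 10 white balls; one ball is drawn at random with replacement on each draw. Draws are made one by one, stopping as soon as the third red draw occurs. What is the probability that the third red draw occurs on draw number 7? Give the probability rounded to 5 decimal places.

0.05487

Y = trial on which the third success occurs; negative binomial, r=3, p=0.666667.
P(Y=7) = C(6,2) · p^3 · (1−p)^4
= 15 · 0.2963 · 0.012346 = 0.0548697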